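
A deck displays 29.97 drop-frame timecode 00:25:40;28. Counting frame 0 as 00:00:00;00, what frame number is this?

46182

As if non-drop at 30 labels/s: (0 × 3600 + 25 × 60 + 40) × 30 + 28 = 46228.
Minute boundaries passed: 25; those not divisible by 10: 25 − 2 = 23; dropped labels = 2 × 23 = 46.
Actual frame index = 46228 − 46 = 46182.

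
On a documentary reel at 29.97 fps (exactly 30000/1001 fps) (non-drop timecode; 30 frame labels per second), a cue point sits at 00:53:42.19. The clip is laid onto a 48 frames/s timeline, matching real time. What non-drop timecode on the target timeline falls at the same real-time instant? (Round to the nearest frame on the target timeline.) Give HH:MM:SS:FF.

Source frame index: (0×3600 + 53×60 + 42) × 30 + 19 = 96679.
Real time: 96679 / (30000/1001) = 96775679/30000 s.
Target frame: (96775679/30000) × (48) = 96775679/625 ≈ 154841.086 → 154841.
At 48 labels/s: frame 154841 → 00:53:45:41.

00:53:45:41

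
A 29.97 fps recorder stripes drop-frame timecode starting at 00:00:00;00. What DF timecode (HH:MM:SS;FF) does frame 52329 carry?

00:29:06;03

Each 10-minute DF block holds 10 × 60 × 30 − 9 × 2 = 17982 frames. 52329 ÷ 17982 → 2 full blocks, remainder 16365.
Within the partial block the first minute is 1800 frames and each further minute 1798, so 9 further minute boundaries passed. Total skipped labels = 18 × 2 + 2 × 9 = 54.
Non-drop label index = 52329 + 54 = 52383; at 30 labels/s that is 00:29:06:03, i.e. DF 00:29:06;03.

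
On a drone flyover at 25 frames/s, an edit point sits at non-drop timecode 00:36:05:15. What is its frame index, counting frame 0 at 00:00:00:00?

Total seconds to the label: (0 × 3600 + 36 × 60 + 5) = 2165.
Frame index = 2165 × 25 + 15 = 54140.

frame 54140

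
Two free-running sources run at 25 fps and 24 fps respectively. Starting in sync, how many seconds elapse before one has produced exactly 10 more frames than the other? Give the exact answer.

The gap grows by |24 − 25| = 1 frame per second.
Time for a 10-frame gap: 10 ÷ (1) = 10 s.

10 seconds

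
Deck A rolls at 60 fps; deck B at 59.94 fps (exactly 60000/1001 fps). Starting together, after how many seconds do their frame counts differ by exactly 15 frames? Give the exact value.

The gap grows by |60000/1001 − 60| = 60/1001 frames per second.
Time for a 15-frame gap: 15 ÷ (60/1001) = 250.25 s.

250.25 seconds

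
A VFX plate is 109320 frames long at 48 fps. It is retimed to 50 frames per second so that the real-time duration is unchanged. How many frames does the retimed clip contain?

113875 frames

Target frames = source frames × (target rate / source rate) = 109320 × (50)/(48) = 109320 × 25/24 = 113875.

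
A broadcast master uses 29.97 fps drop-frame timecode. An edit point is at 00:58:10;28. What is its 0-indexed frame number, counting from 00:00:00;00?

Complete 10-minute blocks: 5, each 17982 frames → 89910.
Remaining 8 whole minutes in the current block: 1800 + 7 × 1798 = 14386 frames.
Within the current minute: 10 × 30 + 28 − 2 = 326 (labels ;00/;01 skipped at this minute). Total = 89910 + 14386 + 326 = 104622.

104622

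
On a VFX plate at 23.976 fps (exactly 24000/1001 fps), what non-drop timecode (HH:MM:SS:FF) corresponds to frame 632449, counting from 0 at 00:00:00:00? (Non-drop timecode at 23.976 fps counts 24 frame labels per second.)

632449 ÷ 24 = 26352 full seconds, remainder 1 frame.
26352 s = 7 h 19 min 12 s.
Timecode: 07:19:12:01.

07:19:12:01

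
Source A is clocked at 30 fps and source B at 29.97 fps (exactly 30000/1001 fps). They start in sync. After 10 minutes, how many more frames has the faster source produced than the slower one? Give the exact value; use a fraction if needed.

18000/1001 frames

10 min = 600 s.
A emits 30 × 600 = 18000 frames; B emits 30000/1001 × 600 = 18000000/1001.
Difference = 18000/1001 frames (≈ 17.9820); B is behind A.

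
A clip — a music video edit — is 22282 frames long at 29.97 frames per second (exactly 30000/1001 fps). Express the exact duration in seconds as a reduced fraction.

11152141/15000 seconds

Running time = 22282 ÷ (30000/1001) = 22282 × 1001/30000 = 11152141/15000 s.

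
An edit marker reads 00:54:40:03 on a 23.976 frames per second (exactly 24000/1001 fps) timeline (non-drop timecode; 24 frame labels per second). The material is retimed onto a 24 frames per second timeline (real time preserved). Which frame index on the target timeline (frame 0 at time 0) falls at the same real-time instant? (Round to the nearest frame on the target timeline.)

frame 78802

Source frame index: (0×3600 + 54×60 + 40) × 24 + 3 = 78723.
Real time: 78723 / (24000/1001) = 26267241/8000 s.
Target frame: (26267241/8000) × (24) = 78801723/1000 ≈ 78801.723 → 78802.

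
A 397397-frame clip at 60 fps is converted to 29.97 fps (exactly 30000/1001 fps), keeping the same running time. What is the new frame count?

Target frames = source frames × (target rate / source rate) = 397397 × (30000/1001)/(60) = 397397 × 500/1001 = 198500.

198500 frames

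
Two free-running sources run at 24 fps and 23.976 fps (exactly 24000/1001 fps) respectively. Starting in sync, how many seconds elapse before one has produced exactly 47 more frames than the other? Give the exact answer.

47047/24 seconds

The gap grows by |24000/1001 − 24| = 24/1001 frames per second.
Time for a 47-frame gap: 47 ÷ (24/1001) = 47047/24 s.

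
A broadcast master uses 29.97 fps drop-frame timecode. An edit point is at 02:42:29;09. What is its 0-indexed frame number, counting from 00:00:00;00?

Complete 10-minute blocks: 16, each 17982 frames → 287712.
Remaining 2 whole minutes in the current block: 1800 + 1 × 1798 = 3598 frames.
Within the current minute: 29 × 30 + 9 − 2 = 877 (labels ;00/;01 skipped at this minute). Total = 287712 + 3598 + 877 = 292187.

292187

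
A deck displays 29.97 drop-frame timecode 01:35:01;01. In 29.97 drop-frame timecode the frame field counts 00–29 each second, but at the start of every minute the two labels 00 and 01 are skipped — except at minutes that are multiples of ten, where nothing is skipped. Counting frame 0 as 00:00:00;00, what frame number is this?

Complete 10-minute blocks: 9, each 17982 frames → 161838.
Remaining 5 whole minutes in the current block: 1800 + 4 × 1798 = 8992 frames.
Within the current minute: 1 × 30 + 1 − 2 = 29 (labels ;00/;01 skipped at this minute). Total = 161838 + 8992 + 29 = 170859.

170859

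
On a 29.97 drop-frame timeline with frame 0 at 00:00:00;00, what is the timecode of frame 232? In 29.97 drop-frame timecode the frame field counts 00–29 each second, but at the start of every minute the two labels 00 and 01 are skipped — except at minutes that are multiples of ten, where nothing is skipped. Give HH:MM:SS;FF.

Ten DF minutes hold 17982 frames, so frame 232 lies in block 0 (frames 0–17981) with 232 frames into that block.
The block's first minute is 1800 frames and the rest 1798 each; 232 frames reaches minute 0, so 0 × 18 + 0 × 2 = 0 labels have been skipped so far.
Adding those back, label number 232 + 0 = 232 at 30 labels/s is 7 s + 22 f = 0 h 0 min 7 s frame 22, i.e. 00:00:07;22.

00:00:07;22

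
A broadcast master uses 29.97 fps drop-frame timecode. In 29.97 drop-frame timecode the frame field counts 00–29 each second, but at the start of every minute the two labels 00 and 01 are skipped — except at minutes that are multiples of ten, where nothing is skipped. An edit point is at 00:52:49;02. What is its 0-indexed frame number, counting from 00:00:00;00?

94978

Complete 10-minute blocks: 5, each 17982 frames → 89910.
Remaining 2 whole minutes in the current block: 1800 + 1 × 1798 = 3598 frames.
Within the current minute: 49 × 30 + 2 − 2 = 1470 (labels ;00/;01 skipped at this minute). Total = 89910 + 3598 + 1470 = 94978.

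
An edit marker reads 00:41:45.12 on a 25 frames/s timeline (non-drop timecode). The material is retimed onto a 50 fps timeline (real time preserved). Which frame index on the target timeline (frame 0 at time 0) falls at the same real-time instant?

Source frame index: (0×3600 + 41×60 + 45) × 25 + 12 = 62637.
Real time: 62637 / (25) = 62637/25 s.
Target frame: (62637/25) × (50) = 125274.

frame 125274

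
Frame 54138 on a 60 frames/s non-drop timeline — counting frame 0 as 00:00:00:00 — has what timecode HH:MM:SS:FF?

00:15:02:18

54138 ÷ 60 = 902 full seconds, remainder 18 frames.
902 s = 0 h 15 min 2 s.
Timecode: 00:15:02:18.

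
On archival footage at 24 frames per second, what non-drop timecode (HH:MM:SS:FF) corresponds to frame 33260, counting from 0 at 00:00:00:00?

00:23:05:20

33260 ÷ 24 = 1385 full seconds, remainder 20 frames.
1385 s = 0 h 23 min 5 s.
Timecode: 00:23:05:20.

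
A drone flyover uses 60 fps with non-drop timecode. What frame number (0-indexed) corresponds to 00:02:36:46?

frame 9406

Total seconds to the label: (0 × 3600 + 2 × 60 + 36) = 156.
Frame index = 156 × 60 + 46 = 9406.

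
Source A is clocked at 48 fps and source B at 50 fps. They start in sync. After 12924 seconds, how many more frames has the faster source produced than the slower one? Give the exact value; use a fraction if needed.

A emits 48 × 12924 = 620352 frames; B emits 50 × 12924 = 646200.
Difference = 25848 frames; B is ahead of A.

25848 frames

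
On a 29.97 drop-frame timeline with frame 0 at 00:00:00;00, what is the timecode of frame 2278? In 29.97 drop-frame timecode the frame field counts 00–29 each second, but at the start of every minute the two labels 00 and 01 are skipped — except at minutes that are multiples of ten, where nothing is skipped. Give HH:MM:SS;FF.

Ten DF minutes hold 17982 frames, so frame 2278 lies in block 0 (frames 0–17981) with 2278 frames into that block.
The block's first minute is 1800 frames and the rest 1798 each; 2278 frames reaches minute 1, so 0 × 18 + 1 × 2 = 2 labels have been skipped so far.
Adding those back, label number 2278 + 2 = 2280 at 30 labels/s is 76 s + 0 f = 0 h 1 min 16 s frame 0, i.e. 00:01:16;00.

00:01:16;00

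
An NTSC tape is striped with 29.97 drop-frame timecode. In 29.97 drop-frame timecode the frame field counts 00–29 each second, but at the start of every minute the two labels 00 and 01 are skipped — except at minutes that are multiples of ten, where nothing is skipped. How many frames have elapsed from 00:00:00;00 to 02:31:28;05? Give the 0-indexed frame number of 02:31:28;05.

Complete 10-minute blocks: 15, each 17982 frames → 269730.
Remaining 1 whole minute in the current block: 1800 + 0 × 1798 = 1800 frames.
Within the current minute: 28 × 30 + 5 − 2 = 843 (labels ;00/;01 skipped at this minute). Total = 269730 + 1800 + 843 = 272373.

272373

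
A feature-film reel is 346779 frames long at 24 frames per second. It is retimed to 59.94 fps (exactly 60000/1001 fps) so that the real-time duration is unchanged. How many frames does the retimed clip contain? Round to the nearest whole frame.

Frames at target rate = 346779 × (60000/1001) / (24) = 866947500/1001 ≈ 866081.419.
Nearest whole frame: 866081.

866081 frames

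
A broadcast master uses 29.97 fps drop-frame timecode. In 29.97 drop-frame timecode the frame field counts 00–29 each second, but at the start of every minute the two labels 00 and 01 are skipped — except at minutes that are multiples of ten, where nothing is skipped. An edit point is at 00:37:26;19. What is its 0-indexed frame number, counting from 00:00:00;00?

Complete 10-minute blocks: 3, each 17982 frames → 53946.
Remaining 7 whole minutes in the current block: 1800 + 6 × 1798 = 12588 frames.
Within the current minute: 26 × 30 + 19 − 2 = 797 (labels ;00/;01 skipped at this minute). Total = 53946 + 12588 + 797 = 67331.

67331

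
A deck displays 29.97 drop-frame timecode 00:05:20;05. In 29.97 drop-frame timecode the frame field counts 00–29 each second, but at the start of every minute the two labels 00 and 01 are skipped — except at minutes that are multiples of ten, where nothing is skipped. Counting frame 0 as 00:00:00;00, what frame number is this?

9595

As if non-drop at 30 labels/s: (0 × 3600 + 5 × 60 + 20) × 30 + 5 = 9605.
Minute boundaries passed: 5; those not divisible by 10: 5 − 0 = 5; dropped labels = 2 × 5 = 10.
Actual frame index = 9605 − 10 = 9595.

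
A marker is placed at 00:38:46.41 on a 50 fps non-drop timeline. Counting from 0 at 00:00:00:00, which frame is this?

Total seconds to the label: (0 × 3600 + 38 × 60 + 46) = 2326.
Frame index = 2326 × 50 + 41 = 116341.

116341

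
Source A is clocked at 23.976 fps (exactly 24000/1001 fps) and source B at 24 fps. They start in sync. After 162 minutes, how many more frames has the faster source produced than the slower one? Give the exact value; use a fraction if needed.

233280/1001 frames

162 min = 9720 s.
A emits 24000/1001 × 9720 = 233280000/1001 frames; B emits 24 × 9720 = 233280.
Difference = 233280/1001 frames (≈ 233.0470); B is ahead of A.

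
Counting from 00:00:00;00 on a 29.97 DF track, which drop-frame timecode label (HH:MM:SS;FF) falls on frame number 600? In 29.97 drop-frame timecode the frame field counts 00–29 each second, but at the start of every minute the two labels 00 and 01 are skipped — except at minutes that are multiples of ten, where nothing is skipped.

Each 10-minute DF block holds 10 × 60 × 30 − 9 × 2 = 17982 frames. 600 ÷ 17982 → 0 full blocks, remainder 600.
Within the partial block the first minute is 1800 frames and each further minute 1798, so 0 further minute boundaries passed. Total skipped labels = 18 × 0 + 2 × 0 = 0.
Non-drop label index = 600 + 0 = 600; at 30 labels/s that is 00:00:20:00, i.e. DF 00:00:20;00.

00:00:20;00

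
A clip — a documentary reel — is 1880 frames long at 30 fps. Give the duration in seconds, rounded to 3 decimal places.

62.667 seconds

Running time = 1880 × 1/30 = 188/3 s ≈ 62.667 s.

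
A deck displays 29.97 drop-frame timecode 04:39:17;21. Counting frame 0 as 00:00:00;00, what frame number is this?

Complete 10-minute blocks: 27, each 17982 frames → 485514.
Remaining 9 whole minutes in the current block: 1800 + 8 × 1798 = 16184 frames.
Within the current minute: 17 × 30 + 21 − 2 = 529 (labels ;00/;01 skipped at this minute). Total = 485514 + 16184 + 529 = 502227.

502227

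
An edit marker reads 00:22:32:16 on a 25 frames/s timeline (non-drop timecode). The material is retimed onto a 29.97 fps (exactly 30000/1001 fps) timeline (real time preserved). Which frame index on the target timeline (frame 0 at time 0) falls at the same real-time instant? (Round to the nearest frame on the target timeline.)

frame 40539

Source frame index: (0×3600 + 22×60 + 32) × 25 + 16 = 33816.
Real time: 33816 / (25) = 33816/25 s.
Target frame: (33816/25) × (30000/1001) = 40579200/1001 ≈ 40538.661 → 40539.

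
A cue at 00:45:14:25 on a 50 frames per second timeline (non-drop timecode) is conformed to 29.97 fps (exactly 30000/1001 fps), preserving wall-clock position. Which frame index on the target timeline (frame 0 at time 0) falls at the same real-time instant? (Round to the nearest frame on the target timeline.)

frame 81354

Source frame index: (0×3600 + 45×60 + 14) × 50 + 25 = 135725.
Real time: 135725 / (50) = 5429/2 s.
Target frame: (5429/2) × (30000/1001) = 81435000/1001 ≈ 81353.646 → 81354.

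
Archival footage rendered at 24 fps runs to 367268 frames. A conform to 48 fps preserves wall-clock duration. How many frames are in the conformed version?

734536 frames

Target frames = source frames × (target rate / source rate) = 367268 × (48)/(24) = 367268 × 2 = 734536.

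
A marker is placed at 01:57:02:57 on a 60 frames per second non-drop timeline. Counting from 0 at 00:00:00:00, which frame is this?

Total seconds to the label: (1 × 3600 + 57 × 60 + 2) = 7022.
Frame index = 7022 × 60 + 57 = 421377.

frame 421377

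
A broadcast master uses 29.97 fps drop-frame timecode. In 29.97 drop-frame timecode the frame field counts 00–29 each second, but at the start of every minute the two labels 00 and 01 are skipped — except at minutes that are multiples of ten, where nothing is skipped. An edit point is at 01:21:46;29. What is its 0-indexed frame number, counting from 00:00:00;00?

147063

As if non-drop at 30 labels/s: (1 × 3600 + 21 × 60 + 46) × 30 + 29 = 147209.
Minute boundaries passed: 81; those not divisible by 10: 81 − 8 = 73; dropped labels = 2 × 73 = 146.
Actual frame index = 147209 − 146 = 147063.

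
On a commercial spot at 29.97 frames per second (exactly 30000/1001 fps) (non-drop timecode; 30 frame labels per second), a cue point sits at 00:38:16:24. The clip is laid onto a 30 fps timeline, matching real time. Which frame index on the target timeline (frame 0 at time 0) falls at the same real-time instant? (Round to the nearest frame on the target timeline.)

Source frame index: (0×3600 + 38×60 + 16) × 30 + 24 = 68904.
Real time: 68904 / (30000/1001) = 2873871/1250 s.
Target frame: (2873871/1250) × (30) = 8621613/125 ≈ 68972.904 → 68973.

frame 68973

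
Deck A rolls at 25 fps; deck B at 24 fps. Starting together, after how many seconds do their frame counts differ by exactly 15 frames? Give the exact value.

15 seconds

The gap grows by |24 − 25| = 1 frame per second.
Time for a 15-frame gap: 15 ÷ (1) = 15 s.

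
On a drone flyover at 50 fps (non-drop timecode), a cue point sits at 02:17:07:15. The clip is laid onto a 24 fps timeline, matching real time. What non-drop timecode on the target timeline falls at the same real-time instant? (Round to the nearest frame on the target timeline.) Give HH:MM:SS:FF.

02:17:07:07

Source frame index: (2×3600 + 17×60 + 7) × 50 + 15 = 411365.
Real time: 411365 / (50) = 82273/10 s.
Target frame: (82273/10) × (24) = 987276/5 ≈ 197455.200 → 197455.
At 24 labels/s: frame 197455 → 02:17:07:07.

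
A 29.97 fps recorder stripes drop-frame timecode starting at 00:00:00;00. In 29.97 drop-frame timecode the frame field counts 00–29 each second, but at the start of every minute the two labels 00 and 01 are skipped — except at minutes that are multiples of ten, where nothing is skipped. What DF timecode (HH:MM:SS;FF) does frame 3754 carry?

00:02:05;08

Each 10-minute DF block holds 10 × 60 × 30 − 9 × 2 = 17982 frames. 3754 ÷ 17982 → 0 full blocks, remainder 3754.
Within the partial block the first minute is 1800 frames and each further minute 1798, so 2 further minute boundaries passed. Total skipped labels = 18 × 0 + 2 × 2 = 4.
Non-drop label index = 3754 + 4 = 3758; at 30 labels/s that is 00:02:05:08, i.e. DF 00:02:05;08.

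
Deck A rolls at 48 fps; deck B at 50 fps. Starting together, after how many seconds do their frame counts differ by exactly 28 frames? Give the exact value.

14 seconds

The gap grows by |50 − 48| = 2 frames per second.
Time for a 28-frame gap: 28 ÷ (2) = 14 s.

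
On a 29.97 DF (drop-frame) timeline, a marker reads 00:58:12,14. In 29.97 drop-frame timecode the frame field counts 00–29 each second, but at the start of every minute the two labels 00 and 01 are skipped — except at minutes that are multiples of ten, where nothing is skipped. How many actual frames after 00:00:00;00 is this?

104668

Complete 10-minute blocks: 5, each 17982 frames → 89910.
Remaining 8 whole minutes in the current block: 1800 + 7 × 1798 = 14386 frames.
Within the current minute: 12 × 30 + 14 − 2 = 372 (labels ;00/;01 skipped at this minute). Total = 89910 + 14386 + 372 = 104668.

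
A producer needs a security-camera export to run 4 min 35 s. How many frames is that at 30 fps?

8250 frames

4 min 35 s = 275 s.
Frames = 275 × 30 = 8250.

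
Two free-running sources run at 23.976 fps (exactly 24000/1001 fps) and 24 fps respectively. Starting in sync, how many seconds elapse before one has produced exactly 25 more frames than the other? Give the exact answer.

The gap grows by |24 − 24000/1001| = 24/1001 frames per second.
Time for a 25-frame gap: 25 ÷ (24/1001) = 25025/24 s.

25025/24 seconds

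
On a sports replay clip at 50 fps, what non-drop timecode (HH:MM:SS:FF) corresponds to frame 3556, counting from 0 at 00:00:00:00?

3556 ÷ 50 = 71 full seconds, remainder 6 frames.
71 s = 0 h 1 min 11 s.
Timecode: 00:01:11:06.

00:01:11:06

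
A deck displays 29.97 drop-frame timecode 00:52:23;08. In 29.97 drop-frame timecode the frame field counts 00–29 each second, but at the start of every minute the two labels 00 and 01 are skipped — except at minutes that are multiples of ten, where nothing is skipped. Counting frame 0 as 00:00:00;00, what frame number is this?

94204

As if non-drop at 30 labels/s: (0 × 3600 + 52 × 60 + 23) × 30 + 8 = 94298.
Minute boundaries passed: 52; those not divisible by 10: 52 − 5 = 47; dropped labels = 2 × 47 = 94.
Actual frame index = 94298 − 94 = 94204.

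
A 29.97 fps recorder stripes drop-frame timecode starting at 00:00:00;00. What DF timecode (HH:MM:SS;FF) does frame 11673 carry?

Each 10-minute DF block holds 10 × 60 × 30 − 9 × 2 = 17982 frames. 11673 ÷ 17982 → 0 full blocks, remainder 11673.
Within the partial block the first minute is 1800 frames and each further minute 1798, so 6 further minute boundaries passed. Total skipped labels = 18 × 0 + 2 × 6 = 12.
Non-drop label index = 11673 + 12 = 11685; at 30 labels/s that is 00:06:29:15, i.e. DF 00:06:29;15.

00:06:29;15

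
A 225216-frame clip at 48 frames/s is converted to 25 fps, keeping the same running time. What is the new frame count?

117300 frames

Target frames = source frames × (target rate / source rate) = 225216 × (25)/(48) = 225216 × 25/48 = 117300.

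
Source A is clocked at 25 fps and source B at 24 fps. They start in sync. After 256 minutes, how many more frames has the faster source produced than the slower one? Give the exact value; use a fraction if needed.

256 min = 15360 s.
A emits 25 × 15360 = 384000 frames; B emits 24 × 15360 = 368640.
Difference = 15360 frames; B is behind A.

15360 frames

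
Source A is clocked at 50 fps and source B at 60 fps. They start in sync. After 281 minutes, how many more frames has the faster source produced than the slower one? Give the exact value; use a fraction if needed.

168600 frames

281 min = 16860 s.
A emits 50 × 16860 = 843000 frames; B emits 60 × 16860 = 1011600.
Difference = 168600 frames; B is ahead of A.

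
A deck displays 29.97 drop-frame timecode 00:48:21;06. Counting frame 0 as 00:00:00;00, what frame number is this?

86948

As if non-drop at 30 labels/s: (0 × 3600 + 48 × 60 + 21) × 30 + 6 = 87036.
Minute boundaries passed: 48; those not divisible by 10: 48 − 4 = 44; dropped labels = 2 × 44 = 88.
Actual frame index = 87036 − 88 = 86948.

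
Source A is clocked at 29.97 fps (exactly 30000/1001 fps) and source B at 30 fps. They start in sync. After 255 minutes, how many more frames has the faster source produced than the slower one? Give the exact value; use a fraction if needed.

255 min = 15300 s.
A emits 30000/1001 × 15300 = 459000000/1001 frames; B emits 30 × 15300 = 459000.
Difference = 459000/1001 frames (≈ 458.5415); B is ahead of A.

459000/1001 frames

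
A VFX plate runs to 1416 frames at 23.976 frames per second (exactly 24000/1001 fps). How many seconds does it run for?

59.059 seconds

Running time = 1416 / (24000/1001) = 59.059 s.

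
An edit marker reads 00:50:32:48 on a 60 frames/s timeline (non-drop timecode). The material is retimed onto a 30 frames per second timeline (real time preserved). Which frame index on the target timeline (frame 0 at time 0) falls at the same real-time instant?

frame 90984

Source frame index: (0×3600 + 50×60 + 32) × 60 + 48 = 181968.
Real time: 181968 / (60) = 15164/5 s.
Target frame: (15164/5) × (30) = 90984.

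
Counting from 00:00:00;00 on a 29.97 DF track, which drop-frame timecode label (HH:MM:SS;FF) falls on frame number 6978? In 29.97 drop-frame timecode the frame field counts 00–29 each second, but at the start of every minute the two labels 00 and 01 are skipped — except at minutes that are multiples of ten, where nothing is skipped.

00:03:52;24

Ten DF minutes hold 17982 frames, so frame 6978 lies in block 0 (frames 0–17981) with 6978 frames into that block.
The block's first minute is 1800 frames and the rest 1798 each; 6978 frames reaches minute 3, so 0 × 18 + 3 × 2 = 6 labels have been skipped so far.
Adding those back, label number 6978 + 6 = 6984 at 30 labels/s is 232 s + 24 f = 0 h 3 min 52 s frame 24, i.e. 00:03:52;24.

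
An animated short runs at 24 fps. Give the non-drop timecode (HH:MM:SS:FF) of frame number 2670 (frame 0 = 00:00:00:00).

2670 ÷ 24 = 111 full seconds, remainder 6 frames.
111 s = 0 h 1 min 51 s.
Timecode: 00:01:51:06.

00:01:51:06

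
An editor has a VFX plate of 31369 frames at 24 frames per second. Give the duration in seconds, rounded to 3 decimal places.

1307.042 seconds

Running time = 31369 × 1/24 = 31369/24 s ≈ 1307.042 s.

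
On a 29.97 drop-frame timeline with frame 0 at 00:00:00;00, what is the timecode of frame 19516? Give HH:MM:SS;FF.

00:10:51;04

Ten DF minutes hold 17982 frames, so frame 19516 lies in block 1 (frames 17982–35963) with 1534 frames into that block.
The block's first minute is 1800 frames and the rest 1798 each; 1534 frames reaches minute 0, so 1 × 18 + 0 × 2 = 18 labels have been skipped so far.
Adding those back, label number 19516 + 18 = 19534 at 30 labels/s is 651 s + 4 f = 0 h 10 min 51 s frame 4, i.e. 00:10:51;04.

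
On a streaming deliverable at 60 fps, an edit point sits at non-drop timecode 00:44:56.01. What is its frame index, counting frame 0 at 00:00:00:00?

161761

Total seconds to the label: (0 × 3600 + 44 × 60 + 56) = 2696.
Frame index = 2696 × 60 + 1 = 161761.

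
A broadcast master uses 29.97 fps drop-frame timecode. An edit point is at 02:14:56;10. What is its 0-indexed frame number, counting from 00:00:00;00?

242648

As if non-drop at 30 labels/s: (2 × 3600 + 14 × 60 + 56) × 30 + 10 = 242890.
Minute boundaries passed: 134; those not divisible by 10: 134 − 13 = 121; dropped labels = 2 × 121 = 242.
Actual frame index = 242890 − 242 = 242648.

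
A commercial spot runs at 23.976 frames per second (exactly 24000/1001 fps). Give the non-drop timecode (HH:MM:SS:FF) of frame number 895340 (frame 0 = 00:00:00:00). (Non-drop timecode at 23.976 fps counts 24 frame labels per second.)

10:21:45:20

895340 ÷ 24 = 37305 full seconds, remainder 20 frames.
37305 s = 10 h 21 min 45 s.
Timecode: 10:21:45:20.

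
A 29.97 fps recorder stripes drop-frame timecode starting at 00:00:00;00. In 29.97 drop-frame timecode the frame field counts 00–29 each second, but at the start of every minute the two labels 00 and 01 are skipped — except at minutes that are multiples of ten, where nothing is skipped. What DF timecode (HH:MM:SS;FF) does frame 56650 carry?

Each 10-minute DF block holds 10 × 60 × 30 − 9 × 2 = 17982 frames. 56650 ÷ 17982 → 3 full blocks, remainder 2704.
Within the partial block the first minute is 1800 frames and each further minute 1798, so 1 further minute boundary passed. Total skipped labels = 18 × 3 + 2 × 1 = 56.
Non-drop label index = 56650 + 56 = 56706; at 30 labels/s that is 00:31:30:06, i.e. DF 00:31:30;06.

00:31:30;06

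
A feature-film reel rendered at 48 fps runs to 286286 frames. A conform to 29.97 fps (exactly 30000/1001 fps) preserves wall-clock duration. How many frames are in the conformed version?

Target frames = source frames × (target rate / source rate) = 286286 × (30000/1001)/(48) = 286286 × 625/1001 = 178750.

178750 frames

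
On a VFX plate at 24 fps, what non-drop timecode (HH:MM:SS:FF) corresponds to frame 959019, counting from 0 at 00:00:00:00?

959019 ÷ 24 = 39959 full seconds, remainder 3 frames.
39959 s = 11 h 5 min 59 s.
Timecode: 11:05:59:03.

11:05:59:03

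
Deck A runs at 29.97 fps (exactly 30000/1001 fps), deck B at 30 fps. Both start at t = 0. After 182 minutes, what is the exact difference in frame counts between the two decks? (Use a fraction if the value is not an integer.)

3600/11 frames

182 min = 10920 s.
A emits 30000/1001 × 10920 = 3600000/11 frames; B emits 30 × 10920 = 327600.
Difference = 3600/11 frames (≈ 327.2727); B is ahead of A.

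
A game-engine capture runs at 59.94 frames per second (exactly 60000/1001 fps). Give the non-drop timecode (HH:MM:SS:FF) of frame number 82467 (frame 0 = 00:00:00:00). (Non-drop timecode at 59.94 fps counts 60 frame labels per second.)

00:22:54:27

82467 ÷ 60 = 1374 full seconds, remainder 27 frames.
1374 s = 0 h 22 min 54 s.
Timecode: 00:22:54:27.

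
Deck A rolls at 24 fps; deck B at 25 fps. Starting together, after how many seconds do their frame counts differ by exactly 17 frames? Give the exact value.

17 seconds

The gap grows by |25 − 24| = 1 frame per second.
Time for a 17-frame gap: 17 ÷ (1) = 17 s.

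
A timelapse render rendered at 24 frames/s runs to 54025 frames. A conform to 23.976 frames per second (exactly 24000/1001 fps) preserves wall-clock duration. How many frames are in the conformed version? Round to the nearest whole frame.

Frames at target rate = 54025 × (24000/1001) / (24) = 54025000/1001 ≈ 53971.029.
Nearest whole frame: 53971.

53971 frames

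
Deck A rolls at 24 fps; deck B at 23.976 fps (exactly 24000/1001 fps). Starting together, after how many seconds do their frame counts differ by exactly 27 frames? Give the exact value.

The gap grows by |24000/1001 − 24| = 24/1001 frames per second.
Time for a 27-frame gap: 27 ÷ (24/1001) = 1126.125 s.

1126.125 seconds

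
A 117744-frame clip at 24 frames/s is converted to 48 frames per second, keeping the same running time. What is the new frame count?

Target frames = source frames × (target rate / source rate) = 117744 × (48)/(24) = 117744 × 2 = 235488.

235488 frames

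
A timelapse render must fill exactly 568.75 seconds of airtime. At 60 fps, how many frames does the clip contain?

34125 frames

Frames = 568.75 × 60 = 34125.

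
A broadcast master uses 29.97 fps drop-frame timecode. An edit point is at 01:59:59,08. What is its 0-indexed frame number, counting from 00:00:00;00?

215762

As if non-drop at 30 labels/s: (1 × 3600 + 59 × 60 + 59) × 30 + 8 = 215978.
Minute boundaries passed: 119; those not divisible by 10: 119 − 11 = 108; dropped labels = 2 × 108 = 216.
Actual frame index = 215978 − 216 = 215762.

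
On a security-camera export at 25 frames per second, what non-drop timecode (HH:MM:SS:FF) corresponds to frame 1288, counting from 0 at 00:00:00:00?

1288 ÷ 25 = 51 full seconds, remainder 13 frames.
51 s = 0 h 0 min 51 s.
Timecode: 00:00:51:13.

00:00:51:13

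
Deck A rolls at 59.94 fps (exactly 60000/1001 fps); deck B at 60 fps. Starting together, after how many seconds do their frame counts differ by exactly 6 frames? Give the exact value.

100.1 seconds

The gap grows by |60 − 60000/1001| = 60/1001 frames per second.
Time for a 6-frame gap: 6 ÷ (60/1001) = 100.1 s.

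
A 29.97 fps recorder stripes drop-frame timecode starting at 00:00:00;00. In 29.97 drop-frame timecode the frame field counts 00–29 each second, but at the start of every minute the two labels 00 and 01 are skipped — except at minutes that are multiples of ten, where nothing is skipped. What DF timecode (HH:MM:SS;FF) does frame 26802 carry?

Ten DF minutes hold 17982 frames, so frame 26802 lies in block 1 (frames 17982–35963) with 8820 frames into that block.
The block's first minute is 1800 frames and the rest 1798 each; 8820 frames reaches minute 4, so 1 × 18 + 4 × 2 = 26 labels have been skipped so far.
Adding those back, label number 26802 + 26 = 26828 at 30 labels/s is 894 s + 8 f = 0 h 14 min 54 s frame 8, i.e. 00:14:54;08.

00:14:54;08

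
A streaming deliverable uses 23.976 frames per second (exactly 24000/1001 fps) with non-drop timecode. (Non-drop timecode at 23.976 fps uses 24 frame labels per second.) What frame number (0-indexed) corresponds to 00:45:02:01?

frame 64849

Total seconds to the label: (0 × 3600 + 45 × 60 + 2) = 2702.
Frame index = 2702 × 24 + 1 = 64849.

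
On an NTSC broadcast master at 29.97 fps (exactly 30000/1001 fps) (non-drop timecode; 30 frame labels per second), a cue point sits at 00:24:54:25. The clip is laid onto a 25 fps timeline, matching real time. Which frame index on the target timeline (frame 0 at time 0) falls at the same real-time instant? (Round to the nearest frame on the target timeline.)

frame 37408

Source frame index: (0×3600 + 24×60 + 54) × 30 + 25 = 44845.
Real time: 44845 / (30000/1001) = 8977969/6000 s.
Target frame: (8977969/6000) × (25) = 8977969/240 ≈ 37408.204 → 37408.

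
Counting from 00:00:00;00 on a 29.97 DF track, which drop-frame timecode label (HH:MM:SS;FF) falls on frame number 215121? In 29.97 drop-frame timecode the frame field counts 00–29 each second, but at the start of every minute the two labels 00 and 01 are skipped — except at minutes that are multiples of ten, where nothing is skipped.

01:59:37;27

Ten DF minutes hold 17982 frames, so frame 215121 lies in block 11 (frames 197802–215783) with 17319 frames into that block.
The block's first minute is 1800 frames and the rest 1798 each; 17319 frames reaches minute 9, so 11 × 18 + 9 × 2 = 216 labels have been skipped so far.
Adding those back, label number 215121 + 216 = 215337 at 30 labels/s is 7177 s + 27 f = 1 h 59 min 37 s frame 27, i.e. 01:59:37;27.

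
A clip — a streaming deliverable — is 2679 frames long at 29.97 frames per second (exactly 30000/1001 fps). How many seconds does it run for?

89.3893 seconds

Running time = 2679 / (30000/1001) = 89.3893 s.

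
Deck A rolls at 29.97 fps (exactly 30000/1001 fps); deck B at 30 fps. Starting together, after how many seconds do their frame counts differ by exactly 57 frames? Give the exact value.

1901.9 seconds

The gap grows by |30 − 30000/1001| = 30/1001 frames per second.
Time for a 57-frame gap: 57 ÷ (30/1001) = 1901.9 s.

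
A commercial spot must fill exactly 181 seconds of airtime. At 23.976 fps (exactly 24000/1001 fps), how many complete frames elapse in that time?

Frames = 181 × 24000/1001 = 4344000/1001 ≈ 4339.6603.
Complete frames: 4339.

4339 frames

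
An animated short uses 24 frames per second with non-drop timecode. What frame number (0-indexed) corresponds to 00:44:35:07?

Total seconds to the label: (0 × 3600 + 44 × 60 + 35) = 2675.
Frame index = 2675 × 24 + 7 = 64207.

64207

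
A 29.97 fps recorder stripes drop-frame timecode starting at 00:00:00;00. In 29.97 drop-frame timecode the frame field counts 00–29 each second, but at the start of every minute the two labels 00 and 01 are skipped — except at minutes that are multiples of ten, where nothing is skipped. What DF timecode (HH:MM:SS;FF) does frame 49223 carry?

Each 10-minute DF block holds 10 × 60 × 30 − 9 × 2 = 17982 frames. 49223 ÷ 17982 → 2 full blocks, remainder 13259.
Within the partial block the first minute is 1800 frames and each further minute 1798, so 7 further minute boundaries passed. Total skipped labels = 18 × 2 + 2 × 7 = 50.
Non-drop label index = 49223 + 50 = 49273; at 30 labels/s that is 00:27:22:13, i.e. DF 00:27:22;13.

00:27:22;13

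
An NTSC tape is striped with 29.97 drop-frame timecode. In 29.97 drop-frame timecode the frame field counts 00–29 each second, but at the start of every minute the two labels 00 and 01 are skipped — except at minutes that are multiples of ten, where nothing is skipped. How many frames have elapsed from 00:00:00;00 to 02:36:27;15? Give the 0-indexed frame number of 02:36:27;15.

Complete 10-minute blocks: 15, each 17982 frames → 269730.
Remaining 6 whole minutes in the current block: 1800 + 5 × 1798 = 10790 frames.
Within the current minute: 27 × 30 + 15 − 2 = 823 (labels ;00/;01 skipped at this minute). Total = 269730 + 10790 + 823 = 281343.

281343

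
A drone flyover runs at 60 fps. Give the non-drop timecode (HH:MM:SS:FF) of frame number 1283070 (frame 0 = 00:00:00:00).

05:56:24:30

1283070 ÷ 60 = 21384 full seconds, remainder 30 frames.
21384 s = 5 h 56 min 24 s.
Timecode: 05:56:24:30.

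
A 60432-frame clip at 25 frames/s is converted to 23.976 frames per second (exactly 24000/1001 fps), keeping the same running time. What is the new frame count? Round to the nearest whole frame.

Frames at target rate = 60432 × (24000/1001) / (25) = 58014720/1001 ≈ 57956.763.
Nearest whole frame: 57957.

57957 frames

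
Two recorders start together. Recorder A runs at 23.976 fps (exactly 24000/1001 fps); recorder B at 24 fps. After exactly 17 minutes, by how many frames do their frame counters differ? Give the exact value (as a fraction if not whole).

17 min = 1020 s.
A emits 24000/1001 × 1020 = 24480000/1001 frames; B emits 24 × 1020 = 24480.
Difference = 24480/1001 frames (≈ 24.4555); B is ahead of A.

24480/1001 frames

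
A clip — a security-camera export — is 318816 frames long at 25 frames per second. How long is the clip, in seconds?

Running time = 318816 / (25) = 12752.64 s.

12752.64 seconds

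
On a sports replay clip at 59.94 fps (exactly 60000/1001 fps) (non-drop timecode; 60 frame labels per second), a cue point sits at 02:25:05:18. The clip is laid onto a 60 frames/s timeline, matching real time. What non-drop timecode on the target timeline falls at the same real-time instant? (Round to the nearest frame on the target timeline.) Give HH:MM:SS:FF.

02:25:14:00

Source frame index: (2×3600 + 25×60 + 5) × 60 + 18 = 522318.
Real time: 522318 / (60000/1001) = 87140053/10000 s.
Target frame: (87140053/10000) × (60) = 261420159/500 ≈ 522840.318 → 522840.
At 60 labels/s: frame 522840 → 02:25:14:00.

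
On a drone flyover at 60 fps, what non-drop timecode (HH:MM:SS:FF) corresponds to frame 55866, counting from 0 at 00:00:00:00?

00:15:31:06

55866 ÷ 60 = 931 full seconds, remainder 6 frames.
931 s = 0 h 15 min 31 s.
Timecode: 00:15:31:06.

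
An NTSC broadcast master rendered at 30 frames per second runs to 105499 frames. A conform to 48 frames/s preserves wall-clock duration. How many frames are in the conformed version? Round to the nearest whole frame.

Frames at target rate = 105499 × (48) / (30) = 843992/5 ≈ 168798.400.
Nearest whole frame: 168798.

168798 frames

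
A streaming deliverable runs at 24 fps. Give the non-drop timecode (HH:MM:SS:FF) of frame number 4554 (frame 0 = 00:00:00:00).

4554 ÷ 24 = 189 full seconds, remainder 18 frames.
189 s = 0 h 3 min 9 s.
Timecode: 00:03:09:18.

00:03:09:18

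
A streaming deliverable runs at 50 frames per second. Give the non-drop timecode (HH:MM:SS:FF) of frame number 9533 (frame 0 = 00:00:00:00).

00:03:10:33

9533 ÷ 50 = 190 full seconds, remainder 33 frames.
190 s = 0 h 3 min 10 s.
Timecode: 00:03:10:33.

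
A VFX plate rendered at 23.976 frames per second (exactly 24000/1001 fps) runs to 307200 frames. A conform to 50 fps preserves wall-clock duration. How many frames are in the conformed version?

Target frames = source frames × (target rate / source rate) = 307200 × (50)/(24000/1001) = 307200 × 1001/480 = 640640.

640640 frames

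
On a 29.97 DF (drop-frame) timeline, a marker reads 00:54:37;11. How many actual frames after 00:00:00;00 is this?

Complete 10-minute blocks: 5, each 17982 frames → 89910.
Remaining 4 whole minutes in the current block: 1800 + 3 × 1798 = 7194 frames.
Within the current minute: 37 × 30 + 11 − 2 = 1119 (labels ;00/;01 skipped at this minute). Total = 89910 + 7194 + 1119 = 98223.

98223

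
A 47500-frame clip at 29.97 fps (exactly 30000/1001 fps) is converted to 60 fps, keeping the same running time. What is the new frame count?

95095 frames

Target frames = source frames × (target rate / source rate) = 47500 × (60)/(30000/1001) = 47500 × 1001/500 = 95095.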